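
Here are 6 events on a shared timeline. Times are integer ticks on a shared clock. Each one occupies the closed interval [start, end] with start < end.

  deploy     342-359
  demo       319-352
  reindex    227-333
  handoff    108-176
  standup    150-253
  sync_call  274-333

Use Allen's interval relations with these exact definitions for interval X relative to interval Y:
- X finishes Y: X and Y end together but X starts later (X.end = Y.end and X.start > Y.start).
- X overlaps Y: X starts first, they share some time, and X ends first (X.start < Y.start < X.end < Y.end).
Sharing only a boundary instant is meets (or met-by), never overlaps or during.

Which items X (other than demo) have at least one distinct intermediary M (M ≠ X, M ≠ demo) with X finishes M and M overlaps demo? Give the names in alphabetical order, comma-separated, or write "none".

sync_call

Target demo = [319, 352].
Intermediaries M with M overlaps demo: reindex, sync_call.
Via reindex — items with X finishes reindex: sync_call.
Via sync_call — items with X finishes sync_call: none.
Union: sync_call.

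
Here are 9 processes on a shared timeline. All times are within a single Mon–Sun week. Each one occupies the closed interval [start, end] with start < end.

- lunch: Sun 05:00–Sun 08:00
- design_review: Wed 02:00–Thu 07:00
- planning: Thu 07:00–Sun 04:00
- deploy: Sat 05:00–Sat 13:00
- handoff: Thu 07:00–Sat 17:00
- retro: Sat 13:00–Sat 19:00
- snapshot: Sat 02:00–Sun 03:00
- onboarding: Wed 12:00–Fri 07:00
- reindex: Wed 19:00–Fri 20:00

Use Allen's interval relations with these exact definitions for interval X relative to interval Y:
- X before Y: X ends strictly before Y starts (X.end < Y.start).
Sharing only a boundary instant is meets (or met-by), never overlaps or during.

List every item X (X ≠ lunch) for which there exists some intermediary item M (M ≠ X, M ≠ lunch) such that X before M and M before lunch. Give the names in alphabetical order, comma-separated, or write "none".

Target lunch = [Sun 05:00, Sun 08:00].
Intermediaries M with M before lunch: deploy, design_review, handoff, onboarding, planning, reindex, retro, snapshot.
Via deploy — items with X before deploy: design_review, onboarding, reindex.
Via design_review — items with X before design_review: none.
Via handoff — items with X before handoff: none.
Via onboarding — items with X before onboarding: none.
Via planning — items with X before planning: none.
Via reindex — items with X before reindex: none.
Via retro — items with X before retro: design_review, onboarding, reindex.
Via snapshot — items with X before snapshot: design_review, onboarding, reindex.
Union: design_review, onboarding, reindex.

design_review, onboarding, reindex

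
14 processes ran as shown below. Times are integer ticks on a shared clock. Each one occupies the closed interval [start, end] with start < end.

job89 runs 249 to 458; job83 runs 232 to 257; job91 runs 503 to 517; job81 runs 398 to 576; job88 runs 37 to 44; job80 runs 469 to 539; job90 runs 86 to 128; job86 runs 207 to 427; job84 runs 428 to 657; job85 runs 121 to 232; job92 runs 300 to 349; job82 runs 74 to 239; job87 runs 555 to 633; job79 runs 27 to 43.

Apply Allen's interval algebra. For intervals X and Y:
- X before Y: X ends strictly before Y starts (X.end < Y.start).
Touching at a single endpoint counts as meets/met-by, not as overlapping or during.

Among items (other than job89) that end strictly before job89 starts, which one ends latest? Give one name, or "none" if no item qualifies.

Target job89 = [249, 458].
job79 [27, 43] → before → candidate.
job80 [469, 539] → after → excluded.
job81 [398, 576] → overlapped-by → excluded.
job82 [74, 239] → before → candidate.
job83 [232, 257] → overlaps → excluded.
job84 [428, 657] → overlapped-by → excluded.
job85 [121, 232] → before → candidate.
job86 [207, 427] → overlaps → excluded.
job87 [555, 633] → after → excluded.
job88 [37, 44] → before → candidate.
job90 [86, 128] → before → candidate.
job91 [503, 517] → after → excluded.
job92 [300, 349] → during → excluded.
Among candidates, latest end is 239 → job82.

job82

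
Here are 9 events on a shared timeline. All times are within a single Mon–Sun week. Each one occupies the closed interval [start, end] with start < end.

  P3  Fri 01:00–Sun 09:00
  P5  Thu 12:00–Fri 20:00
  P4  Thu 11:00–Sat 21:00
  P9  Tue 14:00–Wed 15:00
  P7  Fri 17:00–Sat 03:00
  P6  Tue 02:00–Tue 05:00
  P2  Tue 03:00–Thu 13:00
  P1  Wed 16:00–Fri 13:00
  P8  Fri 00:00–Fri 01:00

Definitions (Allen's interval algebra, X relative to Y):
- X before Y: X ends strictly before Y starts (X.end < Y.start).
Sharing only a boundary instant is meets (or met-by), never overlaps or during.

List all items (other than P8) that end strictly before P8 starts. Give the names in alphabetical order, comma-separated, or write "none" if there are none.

P2, P6, P9

Target P8 = [Fri 00:00, Fri 01:00].
P1 [Wed 16:00, Fri 13:00] → contains → no.
P2 [Tue 03:00, Thu 13:00] → before → yes.
P3 [Fri 01:00, Sun 09:00] → met-by → no.
P4 [Thu 11:00, Sat 21:00] → contains → no.
P5 [Thu 12:00, Fri 20:00] → contains → no.
P6 [Tue 02:00, Tue 05:00] → before → yes.
P7 [Fri 17:00, Sat 03:00] → after → no.
P9 [Tue 14:00, Wed 15:00] → before → yes.
Result: P2, P6, P9.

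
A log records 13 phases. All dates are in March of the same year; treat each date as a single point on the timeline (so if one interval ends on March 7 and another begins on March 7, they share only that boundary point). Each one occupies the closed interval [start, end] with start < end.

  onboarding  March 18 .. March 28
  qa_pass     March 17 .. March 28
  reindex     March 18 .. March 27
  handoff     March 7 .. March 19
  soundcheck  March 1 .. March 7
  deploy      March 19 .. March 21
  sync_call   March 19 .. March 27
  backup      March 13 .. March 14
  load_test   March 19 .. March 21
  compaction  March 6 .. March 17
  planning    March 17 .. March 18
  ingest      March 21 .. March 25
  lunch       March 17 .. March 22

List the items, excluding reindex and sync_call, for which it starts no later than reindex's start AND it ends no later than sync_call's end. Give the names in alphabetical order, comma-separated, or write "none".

backup, compaction, handoff, lunch, planning, soundcheck

Conditions: its start is no later than reindex's start (X.start <= March 18) AND its end is no later than sync_call's end (X.end <= March 27).
backup: start March 13 <= March 18? ✓; end March 14 <= March 27? ✓ → yes.
compaction: start March 6 <= March 18? ✓; end March 17 <= March 27? ✓ → yes.
deploy: start March 19 <= March 18? ✗; end March 21 <= March 27? ✓ → no.
handoff: start March 7 <= March 18? ✓; end March 19 <= March 27? ✓ → yes.
ingest: start March 21 <= March 18? ✗; end March 25 <= March 27? ✓ → no.
load_test: start March 19 <= March 18? ✗; end March 21 <= March 27? ✓ → no.
lunch: start March 17 <= March 18? ✓; end March 22 <= March 27? ✓ → yes.
onboarding: start March 18 <= March 18? ✓; end March 28 <= March 27? ✗ → no.
planning: start March 17 <= March 18? ✓; end March 18 <= March 27? ✓ → yes.
qa_pass: start March 17 <= March 18? ✓; end March 28 <= March 27? ✗ → no.
soundcheck: start March 1 <= March 18? ✓; end March 7 <= March 27? ✓ → yes.
Result: backup, compaction, handoff, lunch, planning, soundcheck.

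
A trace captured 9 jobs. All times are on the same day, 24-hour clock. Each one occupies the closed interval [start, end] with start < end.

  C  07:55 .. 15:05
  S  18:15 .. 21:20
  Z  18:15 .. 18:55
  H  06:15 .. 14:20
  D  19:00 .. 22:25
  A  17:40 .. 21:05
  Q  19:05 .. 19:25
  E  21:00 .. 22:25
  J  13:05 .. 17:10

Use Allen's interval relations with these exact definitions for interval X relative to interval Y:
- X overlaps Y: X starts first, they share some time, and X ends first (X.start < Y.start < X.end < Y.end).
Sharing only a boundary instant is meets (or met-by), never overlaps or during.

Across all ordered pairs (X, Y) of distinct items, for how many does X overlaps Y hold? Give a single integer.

8

Checking all 72 ordered pairs for relation 'overlaps'; matching pairs in alphabetical order:
(A, D): A overlaps D ✓
(A, E): A overlaps E ✓
(A, S): A overlaps S ✓
(C, J): C overlaps J ✓
(H, C): H overlaps C ✓
(H, J): H overlaps J ✓
(S, D): S overlaps D ✓
(S, E): S overlaps E ✓
Count: 8.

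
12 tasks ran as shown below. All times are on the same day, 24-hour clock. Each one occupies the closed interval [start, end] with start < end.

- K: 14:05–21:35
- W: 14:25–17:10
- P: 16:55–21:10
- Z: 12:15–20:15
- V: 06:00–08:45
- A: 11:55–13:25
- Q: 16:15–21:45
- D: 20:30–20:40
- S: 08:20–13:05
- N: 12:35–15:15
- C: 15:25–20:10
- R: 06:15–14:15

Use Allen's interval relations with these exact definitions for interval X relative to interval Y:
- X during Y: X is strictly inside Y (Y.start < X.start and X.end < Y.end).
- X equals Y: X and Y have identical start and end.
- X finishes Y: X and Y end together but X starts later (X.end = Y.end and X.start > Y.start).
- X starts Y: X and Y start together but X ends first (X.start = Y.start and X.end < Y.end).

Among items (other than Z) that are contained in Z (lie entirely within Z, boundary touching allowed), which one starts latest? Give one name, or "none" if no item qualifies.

Target Z = [12:15, 20:15].
A [11:55, 13:25] → overlaps → excluded.
C [15:25, 20:10] → during → candidate.
D [20:30, 20:40] → after → excluded.
K [14:05, 21:35] → overlapped-by → excluded.
N [12:35, 15:15] → during → candidate.
P [16:55, 21:10] → overlapped-by → excluded.
Q [16:15, 21:45] → overlapped-by → excluded.
R [06:15, 14:15] → overlaps → excluded.
S [08:20, 13:05] → overlaps → excluded.
V [06:00, 08:45] → before → excluded.
W [14:25, 17:10] → during → candidate.
Among candidates, latest start is 15:25 → C.

C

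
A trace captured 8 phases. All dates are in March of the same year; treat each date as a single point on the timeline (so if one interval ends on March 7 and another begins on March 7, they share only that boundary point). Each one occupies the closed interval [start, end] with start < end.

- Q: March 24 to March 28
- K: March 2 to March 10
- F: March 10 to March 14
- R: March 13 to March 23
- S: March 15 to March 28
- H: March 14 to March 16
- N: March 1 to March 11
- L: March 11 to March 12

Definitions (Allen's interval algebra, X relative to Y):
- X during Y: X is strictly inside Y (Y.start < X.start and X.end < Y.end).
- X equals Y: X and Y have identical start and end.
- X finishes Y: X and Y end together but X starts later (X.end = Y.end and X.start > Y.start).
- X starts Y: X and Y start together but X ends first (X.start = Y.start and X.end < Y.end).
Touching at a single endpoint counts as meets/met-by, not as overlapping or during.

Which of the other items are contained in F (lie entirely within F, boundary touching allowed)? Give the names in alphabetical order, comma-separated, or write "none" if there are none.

L

Target F = [March 10, March 14].
H [March 14, March 16] → met-by → no.
K [March 2, March 10] → meets → no.
L [March 11, March 12] → during → yes.
N [March 1, March 11] → overlaps → no.
Q [March 24, March 28] → after → no.
R [March 13, March 23] → overlapped-by → no.
S [March 15, March 28] → after → no.
Result: L.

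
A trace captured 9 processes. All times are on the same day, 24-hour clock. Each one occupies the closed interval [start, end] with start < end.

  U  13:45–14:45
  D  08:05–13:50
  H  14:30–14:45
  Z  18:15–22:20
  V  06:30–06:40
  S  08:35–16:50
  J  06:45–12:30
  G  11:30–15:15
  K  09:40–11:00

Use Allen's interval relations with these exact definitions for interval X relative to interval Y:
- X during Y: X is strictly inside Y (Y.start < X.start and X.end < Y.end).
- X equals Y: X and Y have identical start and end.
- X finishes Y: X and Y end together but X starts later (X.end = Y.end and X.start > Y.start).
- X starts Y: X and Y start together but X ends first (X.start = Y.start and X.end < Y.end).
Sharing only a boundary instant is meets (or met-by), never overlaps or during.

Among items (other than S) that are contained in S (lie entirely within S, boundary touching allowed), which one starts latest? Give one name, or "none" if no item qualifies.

Target S = [08:35, 16:50].
D [08:05, 13:50] → overlaps → excluded.
G [11:30, 15:15] → during → candidate.
H [14:30, 14:45] → during → candidate.
J [06:45, 12:30] → overlaps → excluded.
K [09:40, 11:00] → during → candidate.
U [13:45, 14:45] → during → candidate.
V [06:30, 06:40] → before → excluded.
Z [18:15, 22:20] → after → excluded.
Among candidates, latest start is 14:30 → H.

H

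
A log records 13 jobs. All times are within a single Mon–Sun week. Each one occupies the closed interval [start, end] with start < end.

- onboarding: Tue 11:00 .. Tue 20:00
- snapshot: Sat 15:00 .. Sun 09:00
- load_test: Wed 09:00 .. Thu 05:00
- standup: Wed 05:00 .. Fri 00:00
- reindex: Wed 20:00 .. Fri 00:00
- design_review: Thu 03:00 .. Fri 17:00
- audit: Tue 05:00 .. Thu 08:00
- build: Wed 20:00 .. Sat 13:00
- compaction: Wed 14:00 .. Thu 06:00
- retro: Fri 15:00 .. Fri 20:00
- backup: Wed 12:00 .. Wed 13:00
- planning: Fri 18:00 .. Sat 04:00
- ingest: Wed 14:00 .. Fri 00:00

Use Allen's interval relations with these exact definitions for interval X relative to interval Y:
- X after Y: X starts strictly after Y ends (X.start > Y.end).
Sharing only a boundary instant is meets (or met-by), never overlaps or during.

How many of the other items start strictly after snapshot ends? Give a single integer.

Target snapshot = [Sat 15:00, Sun 09:00].
audit [Tue 05:00, Thu 08:00] → before → no.
backup [Wed 12:00, Wed 13:00] → before → no.
build [Wed 20:00, Sat 13:00] → before → no.
compaction [Wed 14:00, Thu 06:00] → before → no.
design_review [Thu 03:00, Fri 17:00] → before → no.
ingest [Wed 14:00, Fri 00:00] → before → no.
load_test [Wed 09:00, Thu 05:00] → before → no.
onboarding [Tue 11:00, Tue 20:00] → before → no.
planning [Fri 18:00, Sat 04:00] → before → no.
reindex [Wed 20:00, Fri 00:00] → before → no.
retro [Fri 15:00, Fri 20:00] → before → no.
standup [Wed 05:00, Fri 00:00] → before → no.
Total: 0.

0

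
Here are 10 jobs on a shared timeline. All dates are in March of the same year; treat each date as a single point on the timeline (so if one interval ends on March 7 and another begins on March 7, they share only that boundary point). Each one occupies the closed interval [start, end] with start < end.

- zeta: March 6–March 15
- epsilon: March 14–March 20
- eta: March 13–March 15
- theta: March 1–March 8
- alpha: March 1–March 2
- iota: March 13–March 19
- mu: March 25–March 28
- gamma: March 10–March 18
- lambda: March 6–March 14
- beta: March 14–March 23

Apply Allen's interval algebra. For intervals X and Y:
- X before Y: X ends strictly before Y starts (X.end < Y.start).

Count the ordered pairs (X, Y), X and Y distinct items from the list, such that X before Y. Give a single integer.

21

Checking all 90 ordered pairs for relation 'before'; matching pairs in alphabetical order:
(alpha, beta): alpha before beta ✓
(alpha, epsilon): alpha before epsilon ✓
(alpha, eta): alpha before eta ✓
(alpha, gamma): alpha before gamma ✓
(alpha, iota): alpha before iota ✓
(alpha, lambda): alpha before lambda ✓
(alpha, mu): alpha before mu ✓
(alpha, zeta): alpha before zeta ✓
(beta, mu): beta before mu ✓
(epsilon, mu): epsilon before mu ✓
(eta, mu): eta before mu ✓
(gamma, mu): gamma before mu ✓
(iota, mu): iota before mu ✓
(lambda, mu): lambda before mu ✓
(theta, beta): theta before beta ✓
(theta, epsilon): theta before epsilon ✓
(theta, eta): theta before eta ✓
(theta, gamma): theta before gamma ✓
(theta, iota): theta before iota ✓
(theta, mu): theta before mu ✓
(zeta, mu): zeta before mu ✓
Count: 21.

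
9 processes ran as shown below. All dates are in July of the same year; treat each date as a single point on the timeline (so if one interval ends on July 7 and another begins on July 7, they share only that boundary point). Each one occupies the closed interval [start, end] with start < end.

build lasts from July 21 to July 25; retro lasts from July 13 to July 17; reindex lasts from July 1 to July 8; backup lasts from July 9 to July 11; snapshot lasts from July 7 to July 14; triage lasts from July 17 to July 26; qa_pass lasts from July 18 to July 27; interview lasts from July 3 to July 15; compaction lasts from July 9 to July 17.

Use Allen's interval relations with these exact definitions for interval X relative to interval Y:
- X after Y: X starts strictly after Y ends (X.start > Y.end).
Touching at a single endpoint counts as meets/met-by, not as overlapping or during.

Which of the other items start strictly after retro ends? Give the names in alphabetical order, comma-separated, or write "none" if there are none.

Target retro = [July 13, July 17].
backup [July 9, July 11] → before → no.
build [July 21, July 25] → after → yes.
compaction [July 9, July 17] → finished-by → no.
interview [July 3, July 15] → overlaps → no.
qa_pass [July 18, July 27] → after → yes.
reindex [July 1, July 8] → before → no.
snapshot [July 7, July 14] → overlaps → no.
triage [July 17, July 26] → met-by → no.
Result: build, qa_pass.

build, qa_pass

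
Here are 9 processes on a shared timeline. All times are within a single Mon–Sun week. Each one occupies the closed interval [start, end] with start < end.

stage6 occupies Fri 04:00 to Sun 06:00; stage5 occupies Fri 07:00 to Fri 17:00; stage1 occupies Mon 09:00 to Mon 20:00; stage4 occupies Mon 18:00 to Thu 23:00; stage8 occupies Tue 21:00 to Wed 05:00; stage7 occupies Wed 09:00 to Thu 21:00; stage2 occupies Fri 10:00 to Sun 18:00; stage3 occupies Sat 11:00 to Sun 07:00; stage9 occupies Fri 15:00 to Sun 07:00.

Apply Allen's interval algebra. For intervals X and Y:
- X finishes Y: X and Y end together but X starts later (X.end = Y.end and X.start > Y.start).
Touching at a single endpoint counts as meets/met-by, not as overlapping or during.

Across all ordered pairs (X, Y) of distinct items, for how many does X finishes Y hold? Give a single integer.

Checking all 72 ordered pairs for relation 'finishes'; matching pairs in alphabetical order:
(stage3, stage9): stage3 finishes stage9 ✓
Count: 1.

1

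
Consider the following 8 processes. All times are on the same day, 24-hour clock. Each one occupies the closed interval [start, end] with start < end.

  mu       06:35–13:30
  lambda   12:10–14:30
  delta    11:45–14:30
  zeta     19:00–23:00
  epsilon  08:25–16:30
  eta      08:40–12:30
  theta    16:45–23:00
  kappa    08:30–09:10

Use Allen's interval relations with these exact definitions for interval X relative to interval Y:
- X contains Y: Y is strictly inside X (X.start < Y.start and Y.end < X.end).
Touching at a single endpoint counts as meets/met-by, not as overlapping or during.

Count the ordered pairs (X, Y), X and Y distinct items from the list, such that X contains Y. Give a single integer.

Checking all 56 ordered pairs for relation 'contains'; matching pairs in alphabetical order:
(epsilon, delta): epsilon contains delta ✓
(epsilon, eta): epsilon contains eta ✓
(epsilon, kappa): epsilon contains kappa ✓
(epsilon, lambda): epsilon contains lambda ✓
(mu, eta): mu contains eta ✓
(mu, kappa): mu contains kappa ✓
Count: 6.

6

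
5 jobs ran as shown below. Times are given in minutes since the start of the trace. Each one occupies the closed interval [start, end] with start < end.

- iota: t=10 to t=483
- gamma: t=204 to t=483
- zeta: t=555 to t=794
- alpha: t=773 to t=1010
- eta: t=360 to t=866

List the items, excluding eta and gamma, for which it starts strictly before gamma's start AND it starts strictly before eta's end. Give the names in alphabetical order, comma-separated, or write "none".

Conditions: its start is strictly before gamma's start (X.start < t=204) AND its start is strictly before eta's end (X.start < t=866).
alpha: start t=773 < t=204? ✗; start t=773 < t=866? ✓ → no.
iota: start t=10 < t=204? ✓; start t=10 < t=866? ✓ → yes.
zeta: start t=555 < t=204? ✗; start t=555 < t=866? ✓ → no.
Result: iota.

iota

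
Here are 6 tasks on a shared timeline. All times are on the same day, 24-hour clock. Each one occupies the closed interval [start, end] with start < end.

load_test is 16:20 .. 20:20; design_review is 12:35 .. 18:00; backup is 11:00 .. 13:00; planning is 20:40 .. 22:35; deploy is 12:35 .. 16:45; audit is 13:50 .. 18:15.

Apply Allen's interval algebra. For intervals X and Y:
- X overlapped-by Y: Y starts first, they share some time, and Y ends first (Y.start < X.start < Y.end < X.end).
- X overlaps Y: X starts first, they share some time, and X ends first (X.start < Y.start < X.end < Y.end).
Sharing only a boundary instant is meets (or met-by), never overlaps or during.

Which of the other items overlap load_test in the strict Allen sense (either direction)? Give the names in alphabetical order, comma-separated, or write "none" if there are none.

Target load_test = [16:20, 20:20].
audit [13:50, 18:15] → overlaps → yes.
backup [11:00, 13:00] → before → no.
deploy [12:35, 16:45] → overlaps → yes.
design_review [12:35, 18:00] → overlaps → yes.
planning [20:40, 22:35] → after → no.
Result: audit, deploy, design_review.

audit, deploy, design_review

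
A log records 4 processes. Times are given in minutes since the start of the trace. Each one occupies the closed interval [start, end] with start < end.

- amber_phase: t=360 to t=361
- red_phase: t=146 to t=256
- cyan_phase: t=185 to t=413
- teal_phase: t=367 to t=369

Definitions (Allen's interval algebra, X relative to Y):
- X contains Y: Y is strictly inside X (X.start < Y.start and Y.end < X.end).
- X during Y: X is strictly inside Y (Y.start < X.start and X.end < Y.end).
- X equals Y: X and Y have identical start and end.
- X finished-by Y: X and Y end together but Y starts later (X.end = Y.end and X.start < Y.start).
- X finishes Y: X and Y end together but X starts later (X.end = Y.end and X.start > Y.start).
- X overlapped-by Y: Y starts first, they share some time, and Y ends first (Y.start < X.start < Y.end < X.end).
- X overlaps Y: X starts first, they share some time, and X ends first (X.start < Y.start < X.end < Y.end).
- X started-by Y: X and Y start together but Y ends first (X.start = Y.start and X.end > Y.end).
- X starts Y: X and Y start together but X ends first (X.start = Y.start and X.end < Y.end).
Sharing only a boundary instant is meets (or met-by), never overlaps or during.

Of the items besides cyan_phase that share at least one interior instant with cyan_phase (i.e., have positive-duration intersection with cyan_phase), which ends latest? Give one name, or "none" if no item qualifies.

Target cyan_phase = [t=185, t=413].
amber_phase [t=360, t=361] → during → candidate.
red_phase [t=146, t=256] → overlaps → candidate.
teal_phase [t=367, t=369] → during → candidate.
Among candidates, latest end is t=369 → teal_phase.

teal_phase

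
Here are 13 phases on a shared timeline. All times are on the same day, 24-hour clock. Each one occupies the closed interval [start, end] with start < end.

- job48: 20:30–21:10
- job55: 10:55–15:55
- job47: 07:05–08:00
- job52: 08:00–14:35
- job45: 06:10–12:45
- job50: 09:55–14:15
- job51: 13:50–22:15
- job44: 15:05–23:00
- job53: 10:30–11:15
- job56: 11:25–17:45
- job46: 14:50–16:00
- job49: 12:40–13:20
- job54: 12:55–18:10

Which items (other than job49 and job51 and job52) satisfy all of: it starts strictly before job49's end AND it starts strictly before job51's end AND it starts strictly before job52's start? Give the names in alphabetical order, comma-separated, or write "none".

job45, job47

Conditions: its start is strictly before job49's end (X.start < 13:20) AND its start is strictly before job51's end (X.start < 22:15) AND its start is strictly before job52's start (X.start < 08:00).
job44: start 15:05 < 13:20? ✗; start 15:05 < 22:15? ✓; start 15:05 < 08:00? ✗ → no.
job45: start 06:10 < 13:20? ✓; start 06:10 < 22:15? ✓; start 06:10 < 08:00? ✓ → yes.
job46: start 14:50 < 13:20? ✗; start 14:50 < 22:15? ✓; start 14:50 < 08:00? ✗ → no.
job47: start 07:05 < 13:20? ✓; start 07:05 < 22:15? ✓; start 07:05 < 08:00? ✓ → yes.
job48: start 20:30 < 13:20? ✗; start 20:30 < 22:15? ✓; start 20:30 < 08:00? ✗ → no.
job50: start 09:55 < 13:20? ✓; start 09:55 < 22:15? ✓; start 09:55 < 08:00? ✗ → no.
job53: start 10:30 < 13:20? ✓; start 10:30 < 22:15? ✓; start 10:30 < 08:00? ✗ → no.
job54: start 12:55 < 13:20? ✓; start 12:55 < 22:15? ✓; start 12:55 < 08:00? ✗ → no.
job55: start 10:55 < 13:20? ✓; start 10:55 < 22:15? ✓; start 10:55 < 08:00? ✗ → no.
job56: start 11:25 < 13:20? ✓; start 11:25 < 22:15? ✓; start 11:25 < 08:00? ✗ → no.
Result: job45, job47.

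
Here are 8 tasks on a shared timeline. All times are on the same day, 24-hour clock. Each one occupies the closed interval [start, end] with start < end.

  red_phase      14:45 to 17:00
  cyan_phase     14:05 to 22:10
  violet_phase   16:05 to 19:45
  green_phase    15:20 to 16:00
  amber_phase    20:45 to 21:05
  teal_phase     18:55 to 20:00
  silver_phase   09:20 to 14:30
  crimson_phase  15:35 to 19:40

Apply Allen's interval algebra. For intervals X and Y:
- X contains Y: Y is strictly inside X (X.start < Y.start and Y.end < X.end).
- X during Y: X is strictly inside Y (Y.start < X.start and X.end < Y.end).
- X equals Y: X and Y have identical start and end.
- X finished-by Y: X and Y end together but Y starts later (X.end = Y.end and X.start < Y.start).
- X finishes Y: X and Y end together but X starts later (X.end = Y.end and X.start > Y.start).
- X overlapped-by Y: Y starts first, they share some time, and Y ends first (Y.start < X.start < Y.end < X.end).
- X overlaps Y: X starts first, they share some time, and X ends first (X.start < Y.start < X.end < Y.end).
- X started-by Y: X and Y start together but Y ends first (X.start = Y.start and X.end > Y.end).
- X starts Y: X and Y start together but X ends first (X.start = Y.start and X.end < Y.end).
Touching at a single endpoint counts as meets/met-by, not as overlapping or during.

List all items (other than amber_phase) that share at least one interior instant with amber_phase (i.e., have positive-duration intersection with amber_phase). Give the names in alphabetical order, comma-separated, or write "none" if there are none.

Target amber_phase = [20:45, 21:05].
crimson_phase [15:35, 19:40] → before → no.
cyan_phase [14:05, 22:10] → contains → yes.
green_phase [15:20, 16:00] → before → no.
red_phase [14:45, 17:00] → before → no.
silver_phase [09:20, 14:30] → before → no.
teal_phase [18:55, 20:00] → before → no.
violet_phase [16:05, 19:45] → before → no.
Result: cyan_phase.

cyan_phase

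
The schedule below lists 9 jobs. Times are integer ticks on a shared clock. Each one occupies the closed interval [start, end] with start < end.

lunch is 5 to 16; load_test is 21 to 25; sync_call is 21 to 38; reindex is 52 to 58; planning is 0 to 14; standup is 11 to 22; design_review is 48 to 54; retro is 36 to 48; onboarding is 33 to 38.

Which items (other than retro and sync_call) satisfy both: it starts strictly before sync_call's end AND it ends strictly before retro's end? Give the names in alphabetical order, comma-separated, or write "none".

Conditions: its start is strictly before sync_call's end (X.start < 38) AND its end is strictly before retro's end (X.end < 48).
design_review: start 48 < 38? ✗; end 54 < 48? ✗ → no.
load_test: start 21 < 38? ✓; end 25 < 48? ✓ → yes.
lunch: start 5 < 38? ✓; end 16 < 48? ✓ → yes.
onboarding: start 33 < 38? ✓; end 38 < 48? ✓ → yes.
planning: start 0 < 38? ✓; end 14 < 48? ✓ → yes.
reindex: start 52 < 38? ✗; end 58 < 48? ✗ → no.
standup: start 11 < 38? ✓; end 22 < 48? ✓ → yes.
Result: load_test, lunch, onboarding, planning, standup.

load_test, lunch, onboarding, planning, standup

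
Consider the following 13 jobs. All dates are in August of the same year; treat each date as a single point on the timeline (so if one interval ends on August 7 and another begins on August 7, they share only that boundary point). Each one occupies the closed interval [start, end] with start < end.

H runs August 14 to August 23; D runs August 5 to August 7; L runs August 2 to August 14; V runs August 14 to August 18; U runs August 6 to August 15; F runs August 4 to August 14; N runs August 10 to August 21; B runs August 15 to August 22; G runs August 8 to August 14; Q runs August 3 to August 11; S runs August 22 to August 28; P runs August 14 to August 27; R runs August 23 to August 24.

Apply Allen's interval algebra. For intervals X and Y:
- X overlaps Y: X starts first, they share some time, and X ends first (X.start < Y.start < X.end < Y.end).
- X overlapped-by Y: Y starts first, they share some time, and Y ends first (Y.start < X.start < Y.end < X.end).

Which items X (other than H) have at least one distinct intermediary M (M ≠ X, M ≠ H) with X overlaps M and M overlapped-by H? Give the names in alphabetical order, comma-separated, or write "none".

P

Target H = [August 14, August 23].
Intermediaries M with M overlapped-by H: S.
Via S — items with X overlaps S: P.
Union: P.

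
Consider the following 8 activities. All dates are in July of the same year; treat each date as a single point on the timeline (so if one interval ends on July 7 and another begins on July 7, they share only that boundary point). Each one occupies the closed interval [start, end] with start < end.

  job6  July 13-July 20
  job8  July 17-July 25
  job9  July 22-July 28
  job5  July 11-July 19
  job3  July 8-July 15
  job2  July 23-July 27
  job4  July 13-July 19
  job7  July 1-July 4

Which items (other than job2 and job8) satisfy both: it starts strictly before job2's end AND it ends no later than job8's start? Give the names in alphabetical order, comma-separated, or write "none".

job3, job7

Conditions: its start is strictly before job2's end (X.start < July 27) AND its end is no later than job8's start (X.end <= July 17).
job3: start July 8 < July 27? ✓; end July 15 <= July 17? ✓ → yes.
job4: start July 13 < July 27? ✓; end July 19 <= July 17? ✗ → no.
job5: start July 11 < July 27? ✓; end July 19 <= July 17? ✗ → no.
job6: start July 13 < July 27? ✓; end July 20 <= July 17? ✗ → no.
job7: start July 1 < July 27? ✓; end July 4 <= July 17? ✓ → yes.
job9: start July 22 < July 27? ✓; end July 28 <= July 17? ✗ → no.
Result: job3, job7.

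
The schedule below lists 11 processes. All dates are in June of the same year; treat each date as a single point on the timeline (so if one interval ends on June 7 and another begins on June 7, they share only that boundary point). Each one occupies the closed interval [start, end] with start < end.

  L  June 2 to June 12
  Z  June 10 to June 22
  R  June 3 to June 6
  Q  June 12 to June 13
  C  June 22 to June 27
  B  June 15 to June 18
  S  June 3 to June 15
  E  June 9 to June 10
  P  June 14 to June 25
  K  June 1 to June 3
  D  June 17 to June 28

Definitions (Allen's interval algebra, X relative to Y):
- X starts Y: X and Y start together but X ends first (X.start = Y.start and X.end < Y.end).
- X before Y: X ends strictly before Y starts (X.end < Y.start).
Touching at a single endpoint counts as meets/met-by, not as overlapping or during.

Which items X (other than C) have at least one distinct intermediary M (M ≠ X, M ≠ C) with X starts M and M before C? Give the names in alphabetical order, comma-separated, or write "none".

Target C = [June 22, June 27].
Intermediaries M with M before C: B, E, K, L, Q, R, S.
Via B — items with X starts B: none.
Via E — items with X starts E: none.
Via K — items with X starts K: none.
Via L — items with X starts L: none.
Via Q — items with X starts Q: none.
Via R — items with X starts R: none.
Via S — items with X starts S: R.
Union: R.

R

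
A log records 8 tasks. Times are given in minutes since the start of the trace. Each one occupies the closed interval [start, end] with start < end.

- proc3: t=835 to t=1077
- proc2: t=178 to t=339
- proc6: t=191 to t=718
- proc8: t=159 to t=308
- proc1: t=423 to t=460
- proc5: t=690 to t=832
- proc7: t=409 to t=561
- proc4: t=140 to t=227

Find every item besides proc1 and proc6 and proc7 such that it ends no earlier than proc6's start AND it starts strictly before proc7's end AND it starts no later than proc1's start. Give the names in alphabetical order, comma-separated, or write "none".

Conditions: its end is no earlier than proc6's start (X.end >= t=191) AND its start is strictly before proc7's end (X.start < t=561) AND its start is no later than proc1's start (X.start <= t=423).
proc2: end t=339 >= t=191? ✓; start t=178 < t=561? ✓; start t=178 <= t=423? ✓ → yes.
proc3: end t=1077 >= t=191? ✓; start t=835 < t=561? ✗; start t=835 <= t=423? ✗ → no.
proc4: end t=227 >= t=191? ✓; start t=140 < t=561? ✓; start t=140 <= t=423? ✓ → yes.
proc5: end t=832 >= t=191? ✓; start t=690 < t=561? ✗; start t=690 <= t=423? ✗ → no.
proc8: end t=308 >= t=191? ✓; start t=159 < t=561? ✓; start t=159 <= t=423? ✓ → yes.
Result: proc2, proc4, proc8.

proc2, proc4, proc8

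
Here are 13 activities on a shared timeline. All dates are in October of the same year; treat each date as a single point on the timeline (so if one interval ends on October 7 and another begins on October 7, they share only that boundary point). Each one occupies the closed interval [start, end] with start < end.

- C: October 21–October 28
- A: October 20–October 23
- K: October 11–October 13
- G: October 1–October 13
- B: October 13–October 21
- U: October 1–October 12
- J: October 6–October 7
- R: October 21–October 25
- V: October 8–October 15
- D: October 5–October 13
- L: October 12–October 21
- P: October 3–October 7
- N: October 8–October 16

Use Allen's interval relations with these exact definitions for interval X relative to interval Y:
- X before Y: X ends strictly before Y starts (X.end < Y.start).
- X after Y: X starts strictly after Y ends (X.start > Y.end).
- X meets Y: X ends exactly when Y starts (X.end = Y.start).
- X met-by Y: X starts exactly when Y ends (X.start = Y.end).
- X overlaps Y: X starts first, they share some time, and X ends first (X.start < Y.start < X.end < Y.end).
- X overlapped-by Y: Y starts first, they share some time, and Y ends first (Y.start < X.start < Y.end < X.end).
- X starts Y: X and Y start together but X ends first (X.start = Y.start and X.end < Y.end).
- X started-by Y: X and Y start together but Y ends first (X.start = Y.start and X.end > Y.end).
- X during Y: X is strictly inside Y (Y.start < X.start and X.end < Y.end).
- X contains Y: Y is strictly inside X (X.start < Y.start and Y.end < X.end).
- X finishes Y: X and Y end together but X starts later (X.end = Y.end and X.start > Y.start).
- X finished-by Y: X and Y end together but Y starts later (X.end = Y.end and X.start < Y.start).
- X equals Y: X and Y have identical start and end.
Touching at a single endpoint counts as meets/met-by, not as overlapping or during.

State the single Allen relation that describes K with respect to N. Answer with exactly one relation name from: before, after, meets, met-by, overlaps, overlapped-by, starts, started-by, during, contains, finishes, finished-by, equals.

K = [October 11, October 13]; N = [October 8, October 16].
Compare endpoints: K.start > N.start, K.start < N.end, K.end > N.start, K.end < N.end.
That pattern is 'during'.

during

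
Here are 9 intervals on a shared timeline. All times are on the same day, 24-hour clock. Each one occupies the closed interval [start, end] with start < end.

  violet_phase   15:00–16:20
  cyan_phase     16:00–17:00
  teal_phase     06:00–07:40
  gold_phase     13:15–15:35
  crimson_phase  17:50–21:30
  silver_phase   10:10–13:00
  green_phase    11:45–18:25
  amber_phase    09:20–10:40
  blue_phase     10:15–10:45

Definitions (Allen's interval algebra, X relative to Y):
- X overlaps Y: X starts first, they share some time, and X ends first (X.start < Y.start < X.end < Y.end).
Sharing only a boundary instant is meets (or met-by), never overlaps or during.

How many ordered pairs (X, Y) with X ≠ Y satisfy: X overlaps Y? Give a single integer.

Checking all 72 ordered pairs for relation 'overlaps'; matching pairs in alphabetical order:
(amber_phase, blue_phase): amber_phase overlaps blue_phase ✓
(amber_phase, silver_phase): amber_phase overlaps silver_phase ✓
(gold_phase, violet_phase): gold_phase overlaps violet_phase ✓
(green_phase, crimson_phase): green_phase overlaps crimson_phase ✓
(silver_phase, green_phase): silver_phase overlaps green_phase ✓
(violet_phase, cyan_phase): violet_phase overlaps cyan_phase ✓
Count: 6.

6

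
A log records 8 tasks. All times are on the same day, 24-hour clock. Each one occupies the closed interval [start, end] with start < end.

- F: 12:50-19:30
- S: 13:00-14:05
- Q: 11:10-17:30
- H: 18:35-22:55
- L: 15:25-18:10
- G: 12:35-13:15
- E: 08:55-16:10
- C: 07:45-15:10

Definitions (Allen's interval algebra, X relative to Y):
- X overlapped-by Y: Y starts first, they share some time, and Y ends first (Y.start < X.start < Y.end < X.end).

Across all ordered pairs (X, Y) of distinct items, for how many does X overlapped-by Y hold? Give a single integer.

11

Checking all 56 ordered pairs for relation 'overlapped-by'; matching pairs in alphabetical order:
(E, C): E overlapped-by C ✓
(F, C): F overlapped-by C ✓
(F, E): F overlapped-by E ✓
(F, G): F overlapped-by G ✓
(F, Q): F overlapped-by Q ✓
(H, F): H overlapped-by F ✓
(L, E): L overlapped-by E ✓
(L, Q): L overlapped-by Q ✓
(Q, C): Q overlapped-by C ✓
(Q, E): Q overlapped-by E ✓
(S, G): S overlapped-by G ✓
Count: 11.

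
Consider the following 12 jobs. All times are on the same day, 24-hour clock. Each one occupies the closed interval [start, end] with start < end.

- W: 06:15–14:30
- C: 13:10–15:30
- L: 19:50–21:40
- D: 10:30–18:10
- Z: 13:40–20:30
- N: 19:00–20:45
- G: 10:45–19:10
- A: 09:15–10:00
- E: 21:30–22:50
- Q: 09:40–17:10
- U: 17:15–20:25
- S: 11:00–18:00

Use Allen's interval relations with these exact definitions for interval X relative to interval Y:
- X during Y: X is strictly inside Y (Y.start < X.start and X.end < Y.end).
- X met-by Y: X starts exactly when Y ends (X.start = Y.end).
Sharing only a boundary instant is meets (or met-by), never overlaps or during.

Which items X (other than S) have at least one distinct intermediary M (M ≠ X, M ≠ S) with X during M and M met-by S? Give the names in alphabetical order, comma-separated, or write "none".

Target S = [11:00, 18:00].
Intermediaries M with M met-by S: none.
Union: none.

none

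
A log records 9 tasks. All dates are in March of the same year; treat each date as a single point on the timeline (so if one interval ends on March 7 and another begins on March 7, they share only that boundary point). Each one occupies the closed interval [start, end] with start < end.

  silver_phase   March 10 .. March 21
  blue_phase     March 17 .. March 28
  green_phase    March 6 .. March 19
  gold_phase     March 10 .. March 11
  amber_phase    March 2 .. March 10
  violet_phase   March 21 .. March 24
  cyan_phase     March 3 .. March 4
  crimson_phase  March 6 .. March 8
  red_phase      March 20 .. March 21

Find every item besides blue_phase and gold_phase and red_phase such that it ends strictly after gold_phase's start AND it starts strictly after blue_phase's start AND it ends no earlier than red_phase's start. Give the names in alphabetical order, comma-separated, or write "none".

violet_phase

Conditions: its end is strictly after gold_phase's start (X.end > March 10) AND its start is strictly after blue_phase's start (X.start > March 17) AND its end is no earlier than red_phase's start (X.end >= March 20).
amber_phase: end March 10 > March 10? ✗; start March 2 > March 17? ✗; end March 10 >= March 20? ✗ → no.
crimson_phase: end March 8 > March 10? ✗; start March 6 > March 17? ✗; end March 8 >= March 20? ✗ → no.
cyan_phase: end March 4 > March 10? ✗; start March 3 > March 17? ✗; end March 4 >= March 20? ✗ → no.
green_phase: end March 19 > March 10? ✓; start March 6 > March 17? ✗; end March 19 >= March 20? ✗ → no.
silver_phase: end March 21 > March 10? ✓; start March 10 > March 17? ✗; end March 21 >= March 20? ✓ → no.
violet_phase: end March 24 > March 10? ✓; start March 21 > March 17? ✓; end March 24 >= March 20? ✓ → yes.
Result: violet_phase.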